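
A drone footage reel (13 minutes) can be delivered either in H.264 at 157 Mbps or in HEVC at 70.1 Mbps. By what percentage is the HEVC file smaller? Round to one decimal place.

55.4%

13 min = 780 s
H.264: 157.000 Mbps × 780 s = 122460.0 Mb = 14.256 GiB.
HEVC: 70.100 Mbps × 780 s = 54678.0 Mb = 6.365 GiB.
Reduction: (1 − 6.365/14.256) × 100 = 55.35%.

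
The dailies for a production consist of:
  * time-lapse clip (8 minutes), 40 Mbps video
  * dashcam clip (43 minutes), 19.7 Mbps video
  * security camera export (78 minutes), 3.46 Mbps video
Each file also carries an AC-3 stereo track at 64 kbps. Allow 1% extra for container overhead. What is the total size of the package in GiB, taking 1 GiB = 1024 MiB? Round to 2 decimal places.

Audio: 64 kbps = 0.064 Mbps.
time-lapse clip: 40.064 Mbps × 480 s × 1.01 = 19423.0 Mb
dashcam clip: 19.764 Mbps × 2580 s × 1.01 = 51501.0 Mb
security camera export: 3.524 Mbps × 4680 s × 1.01 = 16657.2 Mb
Total: 87581.3 Mb = 10947.7 MB.
= 10.20 GiB.

10.20 GiB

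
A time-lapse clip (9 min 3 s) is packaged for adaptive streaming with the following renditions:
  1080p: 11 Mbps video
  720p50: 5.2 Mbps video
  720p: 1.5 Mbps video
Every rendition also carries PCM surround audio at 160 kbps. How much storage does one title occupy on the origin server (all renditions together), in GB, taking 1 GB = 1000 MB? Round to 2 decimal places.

1.23 GB

9 min 3 s = 543 s
Audio: 160 kbps = 0.160 Mbps.
Sum of rendition bitrates: (11+0.160) + (5.2+0.160) + (1.5+0.160) = 18.180 Mbps.
× 543 s = 9,872 Mb = 1,234 MB = 1.234 GB.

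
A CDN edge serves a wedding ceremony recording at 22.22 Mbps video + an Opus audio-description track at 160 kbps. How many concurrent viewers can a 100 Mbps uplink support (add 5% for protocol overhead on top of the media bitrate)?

4

Audio: 160 kbps = 0.160 Mbps.
Per-viewer media rate: 22.380 Mbps.
On the wire with 5% overhead: 23.499 Mbps.
100 Mbps = 100.0 Mbps; 100.0 / 23.499 = 4.26 → 4 viewers.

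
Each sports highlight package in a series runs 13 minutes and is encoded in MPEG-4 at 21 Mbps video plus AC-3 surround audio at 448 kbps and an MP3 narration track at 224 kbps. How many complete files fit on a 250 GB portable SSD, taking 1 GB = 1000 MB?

13 min = 780 s
Audio total: 448 + 224 = 672 kbps = 0.672 Mbps.
Total bitrate: 21.672 Mbps.
Per item: 21.672 Mbps × 780 s = 16,904 Mb = 2,113 MB.
Capacity: 250 GB = 2,000,000 Mb; 118.31 items → 118 complete.

118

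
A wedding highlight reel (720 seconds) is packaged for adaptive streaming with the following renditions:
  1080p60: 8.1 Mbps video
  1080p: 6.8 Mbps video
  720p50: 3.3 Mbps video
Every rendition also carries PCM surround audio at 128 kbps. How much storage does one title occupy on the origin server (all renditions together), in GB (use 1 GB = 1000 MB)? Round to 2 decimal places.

1.67 GB

Audio: 128 kbps = 0.128 Mbps.
Sum of rendition bitrates: (8.1+0.128) + (6.8+0.128) + (3.3+0.128) = 18.584 Mbps.
× 720 s = 13,380 Mb = 1,673 MB = 1.673 GB.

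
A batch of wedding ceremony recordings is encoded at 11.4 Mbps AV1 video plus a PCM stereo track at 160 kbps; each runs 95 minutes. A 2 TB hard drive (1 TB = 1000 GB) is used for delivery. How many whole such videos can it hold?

242

95 min = 5700 s
Audio: 160 kbps = 0.160 Mbps.
Total bitrate: 11.560 Mbps.
Per item: 11.560 Mbps × 5700 s = 65,892 Mb = 8,236 MB.
Capacity: 2 TB = 16,000,000 Mb; 242.82 items → 242 complete.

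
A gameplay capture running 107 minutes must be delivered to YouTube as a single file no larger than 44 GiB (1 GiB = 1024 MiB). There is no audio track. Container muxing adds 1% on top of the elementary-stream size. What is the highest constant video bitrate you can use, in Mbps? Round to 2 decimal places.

Budget: 44 GiB = 377957.1 Mb.
Stream payload after overhead: 377957.1 / 1.01 = 374215.0 Mb.
107 min = 6420 s
Total bitrate budget: 374215.0 Mb / 6420 s = 58.289 Mbps.

58.29 Mbps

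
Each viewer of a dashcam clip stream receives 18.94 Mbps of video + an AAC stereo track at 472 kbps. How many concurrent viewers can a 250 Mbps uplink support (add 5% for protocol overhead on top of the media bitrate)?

12

Audio: 472 kbps = 0.472 Mbps.
Per-viewer media rate: 19.412 Mbps.
On the wire with 5% overhead: 20.383 Mbps.
250 Mbps = 250.0 Mbps; 250.0 / 20.383 = 12.27 → 12 viewers.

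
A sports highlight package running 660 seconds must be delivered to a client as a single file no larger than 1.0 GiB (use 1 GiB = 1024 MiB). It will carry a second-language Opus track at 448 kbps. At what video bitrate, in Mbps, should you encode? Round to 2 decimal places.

Budget: 1.0 GiB = 8589.9 Mb.
Total bitrate budget: 8589.9 Mb / 660 s = 13.015 Mbps.
Audio: 448 kbps = 0.448 Mbps.
Video: 13.015 − 0.448 = 12.567 Mbps.

12.57 Mbps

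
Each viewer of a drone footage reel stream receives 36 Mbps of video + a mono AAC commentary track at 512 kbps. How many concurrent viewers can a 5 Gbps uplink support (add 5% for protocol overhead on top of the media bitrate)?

130

Audio: 512 kbps = 0.512 Mbps.
Per-viewer media rate: 36.512 Mbps.
On the wire with 5% overhead: 38.338 Mbps.
5 Gbps = 5,000 Mbps; 5,000 / 38.338 = 130.42 → 130 viewers.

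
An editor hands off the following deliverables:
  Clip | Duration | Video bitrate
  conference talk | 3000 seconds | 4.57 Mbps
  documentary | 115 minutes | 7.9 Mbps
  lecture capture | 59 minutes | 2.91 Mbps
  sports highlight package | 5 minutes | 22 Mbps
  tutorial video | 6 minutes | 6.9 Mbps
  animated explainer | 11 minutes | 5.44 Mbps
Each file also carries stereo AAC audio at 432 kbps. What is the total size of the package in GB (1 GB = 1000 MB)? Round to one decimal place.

Audio: 432 kbps = 0.432 Mbps.
conference talk: 5.002 Mbps × 3000 s = 15006.0 Mb
documentary: 8.332 Mbps × 6900 s = 57490.8 Mb
lecture capture: 3.342 Mbps × 3540 s = 11830.7 Mb
sports highlight package: 22.432 Mbps × 300 s = 6729.6 Mb
tutorial video: 7.332 Mbps × 360 s = 2639.5 Mb
animated explainer: 5.872 Mbps × 660 s = 3875.5 Mb
Total: 97572.1 Mb = 12196.5 MB.
= 12.20 GB.

12.2 GB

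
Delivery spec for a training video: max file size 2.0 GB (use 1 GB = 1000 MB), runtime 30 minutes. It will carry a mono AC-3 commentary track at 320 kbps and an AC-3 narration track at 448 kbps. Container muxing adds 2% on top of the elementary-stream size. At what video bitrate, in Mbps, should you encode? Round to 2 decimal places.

7.95 Mbps

Budget: 2.0 GB = 16000.0 Mb.
Stream payload after overhead: 16000.0 / 1.02 = 15686.3 Mb.
30 min = 1800 s
Total bitrate budget: 15686.3 Mb / 1800 s = 8.715 Mbps.
Audio total: 320 + 448 = 768 kbps = 0.768 Mbps.
Video: 8.715 − 0.768 = 7.947 Mbps.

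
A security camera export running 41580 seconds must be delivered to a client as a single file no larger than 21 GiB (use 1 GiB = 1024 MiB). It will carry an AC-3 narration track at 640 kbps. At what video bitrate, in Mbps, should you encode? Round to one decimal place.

3.7 Mbps

Budget: 21 GiB = 180388.6 Mb.
Total bitrate budget: 180388.6 Mb / 41580 s = 4.338 Mbps.
Audio: 640 kbps = 0.640 Mbps.
Video: 4.338 − 0.640 = 3.698 Mbps.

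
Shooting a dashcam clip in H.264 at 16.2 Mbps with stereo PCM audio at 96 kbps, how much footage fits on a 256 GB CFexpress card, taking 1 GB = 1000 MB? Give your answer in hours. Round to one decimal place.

Audio: 96 kbps = 0.096 Mbps.
Total bitrate: 16.2 + 0.096 = 16.296 Mbps.
Capacity: 256 GB = 2,048,000 Mb.
Recording time: 2,048,000 / 16.296 = 125,675 s ≈ 34.9 hours.

34.9 hours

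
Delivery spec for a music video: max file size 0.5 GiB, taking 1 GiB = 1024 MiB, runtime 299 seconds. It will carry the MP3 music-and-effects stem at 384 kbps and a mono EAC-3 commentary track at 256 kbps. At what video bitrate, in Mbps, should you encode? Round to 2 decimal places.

Budget: 0.5 GiB = 4295.0 Mb.
Total bitrate budget: 4295.0 Mb / 299 s = 14.364 Mbps.
Audio total: 384 + 256 = 640 kbps = 0.640 Mbps.
Video: 14.364 − 0.640 = 13.724 Mbps.

13.72 Mbps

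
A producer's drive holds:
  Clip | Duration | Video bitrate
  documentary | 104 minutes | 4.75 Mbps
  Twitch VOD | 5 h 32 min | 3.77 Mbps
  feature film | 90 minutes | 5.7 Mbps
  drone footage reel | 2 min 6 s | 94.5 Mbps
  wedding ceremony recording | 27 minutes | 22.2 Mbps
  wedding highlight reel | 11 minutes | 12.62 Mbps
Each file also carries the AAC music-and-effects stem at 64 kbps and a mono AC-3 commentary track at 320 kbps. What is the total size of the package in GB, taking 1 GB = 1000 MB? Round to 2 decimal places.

Audio total: 64 + 320 = 384 kbps = 0.384 Mbps.
documentary: 5.134 Mbps × 6240 s = 32036.2 Mb
Twitch VOD: 4.154 Mbps × 19920 s = 82747.7 Mb
feature film: 6.084 Mbps × 5400 s = 32853.6 Mb
drone footage reel: 94.884 Mbps × 126 s = 11955.4 Mb
wedding ceremony recording: 22.584 Mbps × 1620 s = 36586.1 Mb
wedding highlight reel: 13.004 Mbps × 660 s = 8582.6 Mb
Total: 204761.5 Mb = 25595.2 MB.
= 25.60 GB.

25.60 GB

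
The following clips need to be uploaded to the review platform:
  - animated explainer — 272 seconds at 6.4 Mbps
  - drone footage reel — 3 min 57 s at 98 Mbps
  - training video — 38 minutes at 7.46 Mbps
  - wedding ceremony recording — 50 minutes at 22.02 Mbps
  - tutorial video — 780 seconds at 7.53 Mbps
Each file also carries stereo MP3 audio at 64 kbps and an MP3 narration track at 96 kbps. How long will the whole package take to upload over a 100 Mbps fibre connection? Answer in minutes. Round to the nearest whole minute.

Audio total: 64 + 96 = 160 kbps = 0.160 Mbps.
animated explainer: 6.560 Mbps × 272 s = 1784.3 Mb
drone footage reel: 98.160 Mbps × 237 s = 23263.9 Mb
training video: 7.620 Mbps × 2280 s = 17373.6 Mb
wedding ceremony recording: 22.180 Mbps × 3000 s = 66540.0 Mb
tutorial video: 7.690 Mbps × 780 s = 5998.2 Mb
Total: 114960.0 Mb = 14370.0 MB.
At 100 Mbps: 114960.0 / 100 = 1150 s ≈ 19.2 minutes.

19 minutes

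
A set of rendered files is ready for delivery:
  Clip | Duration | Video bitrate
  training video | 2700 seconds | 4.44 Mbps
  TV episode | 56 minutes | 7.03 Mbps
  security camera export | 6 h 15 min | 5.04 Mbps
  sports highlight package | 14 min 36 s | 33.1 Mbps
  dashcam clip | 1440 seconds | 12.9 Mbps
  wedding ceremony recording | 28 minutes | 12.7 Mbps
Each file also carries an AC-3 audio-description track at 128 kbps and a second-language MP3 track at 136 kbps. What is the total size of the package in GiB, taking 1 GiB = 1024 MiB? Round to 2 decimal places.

Audio total: 128 + 136 = 264 kbps = 0.264 Mbps.
training video: 4.704 Mbps × 2700 s = 12700.8 Mb
TV episode: 7.294 Mbps × 3360 s = 24507.8 Mb
security camera export: 5.304 Mbps × 22500 s = 119340.0 Mb
sports highlight package: 33.364 Mbps × 876 s = 29226.9 Mb
dashcam clip: 13.164 Mbps × 1440 s = 18956.2 Mb
wedding ceremony recording: 12.964 Mbps × 1680 s = 21779.5 Mb
Total: 226511.2 Mb = 28313.9 MB.
= 26.37 GiB.

26.37 GiB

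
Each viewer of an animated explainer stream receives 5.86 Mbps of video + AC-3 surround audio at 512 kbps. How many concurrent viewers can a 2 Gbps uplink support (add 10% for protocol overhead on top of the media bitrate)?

285

Audio: 512 kbps = 0.512 Mbps.
Per-viewer media rate: 6.372 Mbps.
On the wire with 10% overhead: 7.009 Mbps.
2 Gbps = 2,000 Mbps; 2,000 / 7.009 = 285.34 → 285 viewers.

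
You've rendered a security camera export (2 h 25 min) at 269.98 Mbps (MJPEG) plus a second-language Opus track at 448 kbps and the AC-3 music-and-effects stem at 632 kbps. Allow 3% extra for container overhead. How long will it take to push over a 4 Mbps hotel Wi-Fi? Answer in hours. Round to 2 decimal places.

168.68 hours

2 h 25 min = 145 min = 8700 s
Audio total: 448 + 632 = 1080 kbps = 1.080 Mbps.
Total bitrate: 271.060 Mbps.
File: 271.060 Mbps × 8700 s = 2358222.0 Mb.
With 3% container overhead: ×1.03. → 2428968.7 Mb.
At 4 Mbps: 2428968.7 / 4 = 607242.2 s ≈ 169 hours.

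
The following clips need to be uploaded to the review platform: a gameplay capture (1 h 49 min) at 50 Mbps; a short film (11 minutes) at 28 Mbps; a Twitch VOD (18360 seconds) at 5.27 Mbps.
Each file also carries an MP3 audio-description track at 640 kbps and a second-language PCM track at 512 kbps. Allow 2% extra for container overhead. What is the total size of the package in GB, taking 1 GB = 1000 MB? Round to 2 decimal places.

60.14 GB

Audio total: 640 + 512 = 1152 kbps = 1.152 Mbps.
gameplay capture: 51.152 Mbps × 6540 s × 1.02 = 341224.8 Mb
short film: 29.152 Mbps × 660 s × 1.02 = 19625.1 Mb
Twitch VOD: 6.422 Mbps × 18360 s × 1.02 = 120266.1 Mb
Total: 481116.0 Mb = 60139.5 MB.
= 60.14 GB.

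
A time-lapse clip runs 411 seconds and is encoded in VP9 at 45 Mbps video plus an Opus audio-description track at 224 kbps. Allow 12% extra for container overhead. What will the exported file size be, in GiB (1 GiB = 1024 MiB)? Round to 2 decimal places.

Audio: 224 kbps = 0.224 Mbps.
Total bitrate: 45 + 0.224 = 45.224 Mbps.
Stream data: 45.224 Mbps × 411 s = 18587.1 Mb.
With 12% container overhead: ×1.12.
20,818 Mb = 2,602,188,960 bytes ÷ 1,073,741,824 = 2.423 GiB.

2.42 GiB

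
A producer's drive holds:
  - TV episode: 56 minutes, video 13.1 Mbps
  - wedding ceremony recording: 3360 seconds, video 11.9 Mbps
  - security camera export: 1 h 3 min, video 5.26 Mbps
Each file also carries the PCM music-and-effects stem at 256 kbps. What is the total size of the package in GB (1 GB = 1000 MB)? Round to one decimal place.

Audio: 256 kbps = 0.256 Mbps.
TV episode: 13.356 Mbps × 3360 s = 44876.2 Mb
wedding ceremony recording: 12.156 Mbps × 3360 s = 40844.2 Mb
security camera export: 5.516 Mbps × 3780 s = 20850.5 Mb
Total: 106570.8 Mb = 13321.4 MB.
= 13.32 GB.

13.3 GB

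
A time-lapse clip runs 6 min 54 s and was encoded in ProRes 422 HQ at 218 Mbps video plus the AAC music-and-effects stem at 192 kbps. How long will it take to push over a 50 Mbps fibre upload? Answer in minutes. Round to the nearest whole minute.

30 minutes

6 min 54 s = 414 s
Audio: 192 kbps = 0.192 Mbps.
Total bitrate: 218.192 Mbps.
File: 218.192 Mbps × 414 s = 90331.5 Mb.
At 50 Mbps: 90331.5 / 50 = 1806.6 s ≈ 30.1 minutes.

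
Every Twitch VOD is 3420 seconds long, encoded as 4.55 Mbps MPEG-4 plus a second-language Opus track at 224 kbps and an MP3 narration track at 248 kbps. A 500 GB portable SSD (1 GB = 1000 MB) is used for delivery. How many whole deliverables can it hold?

232

Audio total: 224 + 248 = 472 kbps = 0.472 Mbps.
Total bitrate: 5.022 Mbps.
Per item: 5.022 Mbps × 3420 s = 17,175 Mb = 2,147 MB.
Capacity: 500 GB = 4,000,000 Mb; 232.89 items → 232 complete.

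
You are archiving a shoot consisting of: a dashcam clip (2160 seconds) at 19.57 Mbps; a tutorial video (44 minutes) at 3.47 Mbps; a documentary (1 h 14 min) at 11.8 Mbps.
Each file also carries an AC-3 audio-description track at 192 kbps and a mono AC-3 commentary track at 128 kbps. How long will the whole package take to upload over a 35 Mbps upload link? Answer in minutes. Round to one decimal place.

Audio total: 192 + 128 = 320 kbps = 0.320 Mbps.
dashcam clip: 19.890 Mbps × 2160 s = 42962.4 Mb
tutorial video: 3.790 Mbps × 2640 s = 10005.6 Mb
documentary: 12.120 Mbps × 4440 s = 53812.8 Mb
Total: 106780.8 Mb = 13347.6 MB.
At 35 Mbps: 106780.8 / 35 = 3051 s ≈ 50.8 minutes.

50.8 minutes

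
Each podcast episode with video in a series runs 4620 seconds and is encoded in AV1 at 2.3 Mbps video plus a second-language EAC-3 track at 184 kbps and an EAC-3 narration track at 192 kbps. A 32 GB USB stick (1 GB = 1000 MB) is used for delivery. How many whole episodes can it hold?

Audio total: 184 + 192 = 376 kbps = 0.376 Mbps.
Total bitrate: 2.676 Mbps.
Per item: 2.676 Mbps × 4620 s = 12,363 Mb = 1,545 MB.
Capacity: 32 GB = 256,000 Mb; 20.71 items → 20 complete.

20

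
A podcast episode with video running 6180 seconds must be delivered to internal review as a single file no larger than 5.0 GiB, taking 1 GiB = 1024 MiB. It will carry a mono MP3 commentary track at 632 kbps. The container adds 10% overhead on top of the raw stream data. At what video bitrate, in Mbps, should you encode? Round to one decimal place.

5.7 Mbps

Budget: 5.0 GiB = 42949.7 Mb.
Stream payload after overhead: 42949.7 / 1.10 = 39045.2 Mb.
Total bitrate budget: 39045.2 Mb / 6180 s = 6.318 Mbps.
Audio: 632 kbps = 0.632 Mbps.
Video: 6.318 − 0.632 = 5.686 Mbps.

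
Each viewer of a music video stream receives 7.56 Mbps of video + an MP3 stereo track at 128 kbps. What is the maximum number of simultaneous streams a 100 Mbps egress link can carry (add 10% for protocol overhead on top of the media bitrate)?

11

Audio: 128 kbps = 0.128 Mbps.
Per-viewer media rate: 7.688 Mbps.
On the wire with 10% overhead: 8.457 Mbps.
100 Mbps = 100.0 Mbps; 100.0 / 8.457 = 11.82 → 11 viewers.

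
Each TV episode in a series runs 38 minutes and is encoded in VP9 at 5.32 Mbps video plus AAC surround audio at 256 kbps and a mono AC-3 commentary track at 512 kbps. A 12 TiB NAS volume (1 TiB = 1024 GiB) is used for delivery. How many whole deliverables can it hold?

7604

38 min = 2280 s
Audio total: 256 + 512 = 768 kbps = 0.768 Mbps.
Total bitrate: 6.088 Mbps.
Per item: 6.088 Mbps × 2280 s = 13,881 Mb = 1,735 MB.
Capacity: 12 TiB = 105,553,116 Mb; 7604.34 items → 7604 complete.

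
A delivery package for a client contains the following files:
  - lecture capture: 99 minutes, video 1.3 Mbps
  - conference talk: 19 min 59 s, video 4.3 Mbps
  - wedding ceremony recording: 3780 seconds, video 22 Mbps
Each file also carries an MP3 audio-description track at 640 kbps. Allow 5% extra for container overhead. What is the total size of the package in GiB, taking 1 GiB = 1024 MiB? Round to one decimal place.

Audio: 640 kbps = 0.640 Mbps.
lecture capture: 1.940 Mbps × 5940 s × 1.05 = 12099.8 Mb
conference talk: 4.940 Mbps × 1199 s × 1.05 = 6219.2 Mb
wedding ceremony recording: 22.640 Mbps × 3780 s × 1.05 = 89858.2 Mb
Total: 108177.2 Mb = 13522.1 MB.
= 12.59 GiB.

12.6 GiB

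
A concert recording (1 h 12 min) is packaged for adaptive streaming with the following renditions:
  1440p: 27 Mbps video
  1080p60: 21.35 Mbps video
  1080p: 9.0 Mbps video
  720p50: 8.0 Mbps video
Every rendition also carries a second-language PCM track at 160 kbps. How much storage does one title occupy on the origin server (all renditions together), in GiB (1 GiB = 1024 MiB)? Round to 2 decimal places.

33.19 GiB

1 h 12 min = 72 min = 4320 s
Audio: 160 kbps = 0.160 Mbps.
Sum of rendition bitrates: (27+0.160) + (21.35+0.160) + (9.0+0.160) + (8.0+0.160) = 65.990 Mbps.
× 4320 s = 285,077 Mb = 35,635 MB = 33.19 GiB.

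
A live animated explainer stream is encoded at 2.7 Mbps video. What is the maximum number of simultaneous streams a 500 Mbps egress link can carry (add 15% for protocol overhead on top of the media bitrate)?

On the wire with 15% overhead: 3.105 Mbps.
500 Mbps = 500.0 Mbps; 500.0 / 3.105 = 161.03 → 161 viewers.

161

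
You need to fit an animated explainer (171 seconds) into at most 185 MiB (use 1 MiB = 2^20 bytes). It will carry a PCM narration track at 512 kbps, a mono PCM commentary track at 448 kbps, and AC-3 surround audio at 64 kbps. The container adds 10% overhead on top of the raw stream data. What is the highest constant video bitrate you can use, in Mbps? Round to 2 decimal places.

Budget: 185 MiB = 1551.9 Mb.
Stream payload after overhead: 1551.9 / 1.10 = 1410.8 Mb.
Total bitrate budget: 1410.8 Mb / 171 s = 8.250 Mbps.
Audio total: 512 + 448 + 64 = 1024 kbps = 1.024 Mbps.
Video: 8.250 − 1.024 = 7.226 Mbps.

7.23 Mbps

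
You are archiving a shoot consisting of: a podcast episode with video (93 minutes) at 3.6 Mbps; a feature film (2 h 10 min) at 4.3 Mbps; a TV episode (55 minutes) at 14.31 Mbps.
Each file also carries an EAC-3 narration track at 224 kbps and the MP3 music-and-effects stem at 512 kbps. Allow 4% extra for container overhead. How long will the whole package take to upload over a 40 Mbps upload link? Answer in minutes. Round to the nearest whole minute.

Audio total: 224 + 512 = 736 kbps = 0.736 Mbps.
podcast episode with video: 4.336 Mbps × 5580 s × 1.04 = 25162.7 Mb
feature film: 5.036 Mbps × 7800 s × 1.04 = 40852.0 Mb
TV episode: 15.046 Mbps × 3300 s × 1.04 = 51637.9 Mb
Total: 117652.6 Mb = 14706.6 MB.
At 40 Mbps: 117652.6 / 40 = 2941 s ≈ 49 minutes.

49 minutes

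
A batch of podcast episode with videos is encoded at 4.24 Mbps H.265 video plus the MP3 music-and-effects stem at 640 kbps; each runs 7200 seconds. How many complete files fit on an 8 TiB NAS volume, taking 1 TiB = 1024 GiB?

2002

Audio: 640 kbps = 0.640 Mbps.
Total bitrate: 4.880 Mbps.
Per item: 4.880 Mbps × 7200 s = 35,136 Mb = 4,392 MB.
Capacity: 8 TiB = 70,368,744 Mb; 2002.75 items → 2002 complete.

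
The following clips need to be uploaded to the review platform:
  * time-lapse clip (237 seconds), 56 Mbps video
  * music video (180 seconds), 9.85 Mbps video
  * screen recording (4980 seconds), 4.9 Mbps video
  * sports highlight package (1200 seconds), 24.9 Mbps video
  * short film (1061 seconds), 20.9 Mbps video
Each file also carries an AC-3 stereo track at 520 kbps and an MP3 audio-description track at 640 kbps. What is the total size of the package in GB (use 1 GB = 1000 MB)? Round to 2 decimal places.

Audio total: 520 + 640 = 1160 kbps = 1.160 Mbps.
time-lapse clip: 57.160 Mbps × 237 s = 13546.9 Mb
music video: 11.010 Mbps × 180 s = 1981.8 Mb
screen recording: 6.060 Mbps × 4980 s = 30178.8 Mb
sports highlight package: 26.060 Mbps × 1200 s = 31272.0 Mb
short film: 22.060 Mbps × 1061 s = 23405.7 Mb
Total: 100385.2 Mb = 12548.1 MB.
= 12.55 GB.

12.55 GB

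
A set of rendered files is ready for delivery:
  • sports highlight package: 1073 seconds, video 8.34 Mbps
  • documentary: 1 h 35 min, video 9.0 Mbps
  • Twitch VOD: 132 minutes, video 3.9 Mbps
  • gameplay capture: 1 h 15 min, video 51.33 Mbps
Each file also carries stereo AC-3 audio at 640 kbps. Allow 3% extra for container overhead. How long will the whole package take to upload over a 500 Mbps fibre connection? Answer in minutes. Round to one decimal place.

Audio: 640 kbps = 0.640 Mbps.
sports highlight package: 8.980 Mbps × 1073 s × 1.03 = 9924.6 Mb
documentary: 9.640 Mbps × 5700 s × 1.03 = 56596.4 Mb
Twitch VOD: 4.540 Mbps × 7920 s × 1.03 = 37035.5 Mb
gameplay capture: 51.970 Mbps × 4500 s × 1.03 = 240881.0 Mb
Total: 344437.5 Mb = 43054.7 MB.
At 500 Mbps: 344437.5 / 500 = 689 s ≈ 11.5 minutes.

11.5 minutes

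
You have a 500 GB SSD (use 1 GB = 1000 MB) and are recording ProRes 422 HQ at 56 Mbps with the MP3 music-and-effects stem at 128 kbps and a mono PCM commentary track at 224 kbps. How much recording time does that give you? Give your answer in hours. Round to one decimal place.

19.7 hours

Audio total: 128 + 224 = 352 kbps = 0.352 Mbps.
Total bitrate: 56 + 0.352 = 56.352 Mbps.
Capacity: 500 GB = 4,000,000 Mb.
Recording time: 4,000,000 / 56.352 = 70,982 s ≈ 19.7 hours.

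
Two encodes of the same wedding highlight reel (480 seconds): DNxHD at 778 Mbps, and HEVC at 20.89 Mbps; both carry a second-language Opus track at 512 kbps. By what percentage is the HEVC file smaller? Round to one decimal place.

97.3%

Audio: 512 kbps = 0.512 Mbps.
DNxHD: 778.512 Mbps × 480 s = 373685.8 Mb = 43.503 GiB.
HEVC: 21.402 Mbps × 480 s = 10273.0 Mb = 1.196 GiB.
Reduction: (1 − 1.196/43.503) × 100 = 97.25%.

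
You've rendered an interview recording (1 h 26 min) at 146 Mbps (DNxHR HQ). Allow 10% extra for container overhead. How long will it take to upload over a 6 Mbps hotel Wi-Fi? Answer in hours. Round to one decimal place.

1 h 26 min = 86 min = 5160 s
File: 146.000 Mbps × 5160 s = 753360.0 Mb.
With 10% container overhead: ×1.10. → 828696.0 Mb.
At 6 Mbps: 828696.0 / 6 = 138116.0 s ≈ 38.4 hours.

38.4 hours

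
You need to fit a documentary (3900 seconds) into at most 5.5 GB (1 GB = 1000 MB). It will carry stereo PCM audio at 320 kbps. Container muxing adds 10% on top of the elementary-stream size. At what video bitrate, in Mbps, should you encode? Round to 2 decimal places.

9.94 Mbps

Budget: 5.5 GB = 44000.0 Mb.
Stream payload after overhead: 44000.0 / 1.10 = 40000.0 Mb.
Total bitrate budget: 40000.0 Mb / 3900 s = 10.256 Mbps.
Audio: 320 kbps = 0.320 Mbps.
Video: 10.256 − 0.320 = 9.936 Mbps.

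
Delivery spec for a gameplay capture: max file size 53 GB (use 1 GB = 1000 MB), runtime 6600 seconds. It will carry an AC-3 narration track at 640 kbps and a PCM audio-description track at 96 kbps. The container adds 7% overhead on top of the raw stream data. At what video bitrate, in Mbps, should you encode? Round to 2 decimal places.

59.30 Mbps

Budget: 53 GB = 424000.0 Mb.
Stream payload after overhead: 424000.0 / 1.07 = 396261.7 Mb.
Total bitrate budget: 396261.7 Mb / 6600 s = 60.040 Mbps.
Audio total: 640 + 96 = 736 kbps = 0.736 Mbps.
Video: 60.040 − 0.736 = 59.304 Mbps.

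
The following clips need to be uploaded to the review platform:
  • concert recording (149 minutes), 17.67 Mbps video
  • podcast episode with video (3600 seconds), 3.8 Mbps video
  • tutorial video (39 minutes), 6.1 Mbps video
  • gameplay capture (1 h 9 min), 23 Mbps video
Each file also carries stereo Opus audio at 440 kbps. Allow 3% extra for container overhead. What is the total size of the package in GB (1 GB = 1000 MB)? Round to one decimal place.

37.3 GB

Audio: 440 kbps = 0.440 Mbps.
concert recording: 18.110 Mbps × 8940 s × 1.03 = 166760.5 Mb
podcast episode with video: 4.240 Mbps × 3600 s × 1.03 = 15721.9 Mb
tutorial video: 6.540 Mbps × 2340 s × 1.03 = 15762.7 Mb
gameplay capture: 23.440 Mbps × 4140 s × 1.03 = 99952.8 Mb
Total: 298198.0 Mb = 37274.7 MB.
= 37.27 GB.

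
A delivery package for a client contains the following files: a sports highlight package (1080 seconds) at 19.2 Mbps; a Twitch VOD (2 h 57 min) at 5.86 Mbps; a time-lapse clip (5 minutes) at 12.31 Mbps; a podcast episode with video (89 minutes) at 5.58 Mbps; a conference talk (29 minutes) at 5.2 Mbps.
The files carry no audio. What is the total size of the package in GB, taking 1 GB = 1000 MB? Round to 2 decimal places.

15.69 GB

sports highlight package: 19.200 Mbps × 1080 s = 20736.0 Mb
Twitch VOD: 5.860 Mbps × 10620 s = 62233.2 Mb
time-lapse clip: 12.310 Mbps × 300 s = 3693.0 Mb
podcast episode with video: 5.580 Mbps × 5340 s = 29797.2 Mb
conference talk: 5.200 Mbps × 1740 s = 9048.0 Mb
Total: 125507.4 Mb = 15688.4 MB.
= 15.69 GB.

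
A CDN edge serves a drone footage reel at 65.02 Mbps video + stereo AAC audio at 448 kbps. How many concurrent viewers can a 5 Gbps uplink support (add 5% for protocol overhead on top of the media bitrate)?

72

Audio: 448 kbps = 0.448 Mbps.
Per-viewer media rate: 65.468 Mbps.
On the wire with 5% overhead: 68.741 Mbps.
5 Gbps = 5,000 Mbps; 5,000 / 68.741 = 72.74 → 72 viewers.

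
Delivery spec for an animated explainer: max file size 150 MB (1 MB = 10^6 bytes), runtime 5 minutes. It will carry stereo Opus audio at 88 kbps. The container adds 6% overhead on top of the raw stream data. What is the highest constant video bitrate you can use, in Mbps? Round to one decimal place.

Budget: 150 MB = 1200.0 Mb.
Stream payload after overhead: 1200.0 / 1.06 = 1132.1 Mb.
5 min = 300 s
Total bitrate budget: 1132.1 Mb / 300 s = 3.774 Mbps.
Audio: 88 kbps = 0.088 Mbps.
Video: 3.774 − 0.088 = 3.686 Mbps.

3.7 Mbps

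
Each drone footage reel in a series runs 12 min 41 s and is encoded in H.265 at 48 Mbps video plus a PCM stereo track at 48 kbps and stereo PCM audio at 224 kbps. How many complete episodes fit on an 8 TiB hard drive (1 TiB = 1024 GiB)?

1915

12 min 41 s = 761 s
Audio total: 48 + 224 = 272 kbps = 0.272 Mbps.
Total bitrate: 48.272 Mbps.
Per item: 48.272 Mbps × 761 s = 36,735 Mb = 4,592 MB.
Capacity: 8 TiB = 70,368,744 Mb; 1915.58 items → 1915 complete.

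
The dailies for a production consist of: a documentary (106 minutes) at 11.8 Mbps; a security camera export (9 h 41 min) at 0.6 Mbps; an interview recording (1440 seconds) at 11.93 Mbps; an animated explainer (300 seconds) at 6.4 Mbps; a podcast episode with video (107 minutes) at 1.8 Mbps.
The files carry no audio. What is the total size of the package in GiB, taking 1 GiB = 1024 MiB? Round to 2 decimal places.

documentary: 11.800 Mbps × 6360 s = 75048.0 Mb
security camera export: 0.600 Mbps × 34860 s = 20916.0 Mb
interview recording: 11.930 Mbps × 1440 s = 17179.2 Mb
animated explainer: 6.400 Mbps × 300 s = 1920.0 Mb
podcast episode with video: 1.800 Mbps × 6420 s = 11556.0 Mb
Total: 126619.2 Mb = 15827.4 MB.
= 14.74 GiB.

14.74 GiB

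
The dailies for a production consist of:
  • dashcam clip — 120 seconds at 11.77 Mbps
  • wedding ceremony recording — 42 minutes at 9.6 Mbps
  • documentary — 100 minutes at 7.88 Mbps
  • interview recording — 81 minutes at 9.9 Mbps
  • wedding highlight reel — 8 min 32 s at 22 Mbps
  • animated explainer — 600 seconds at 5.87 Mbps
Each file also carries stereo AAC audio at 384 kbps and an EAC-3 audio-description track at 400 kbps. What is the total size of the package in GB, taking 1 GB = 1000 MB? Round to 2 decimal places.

Audio total: 384 + 400 = 784 kbps = 0.784 Mbps.
dashcam clip: 12.554 Mbps × 120 s = 1506.5 Mb
wedding ceremony recording: 10.384 Mbps × 2520 s = 26167.7 Mb
documentary: 8.664 Mbps × 6000 s = 51984.0 Mb
interview recording: 10.684 Mbps × 4860 s = 51924.2 Mb
wedding highlight reel: 22.784 Mbps × 512 s = 11665.4 Mb
animated explainer: 6.654 Mbps × 600 s = 3992.4 Mb
Total: 147240.2 Mb = 18405.0 MB.
= 18.41 GB.

18.41 GB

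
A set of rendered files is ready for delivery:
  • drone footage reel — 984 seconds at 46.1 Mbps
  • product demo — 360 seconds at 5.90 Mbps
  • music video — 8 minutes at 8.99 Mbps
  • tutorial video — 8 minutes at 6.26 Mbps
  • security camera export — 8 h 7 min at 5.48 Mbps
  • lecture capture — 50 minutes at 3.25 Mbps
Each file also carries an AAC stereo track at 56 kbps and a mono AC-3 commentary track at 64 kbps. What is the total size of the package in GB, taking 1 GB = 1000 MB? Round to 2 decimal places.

Audio total: 56 + 64 = 120 kbps = 0.120 Mbps.
drone footage reel: 46.220 Mbps × 984 s = 45480.5 Mb
product demo: 6.020 Mbps × 360 s = 2167.2 Mb
music video: 9.110 Mbps × 480 s = 4372.8 Mb
tutorial video: 6.380 Mbps × 480 s = 3062.4 Mb
security camera export: 5.600 Mbps × 29220 s = 163632.0 Mb
lecture capture: 3.370 Mbps × 3000 s = 10110.0 Mb
Total: 228824.9 Mb = 28603.1 MB.
= 28.60 GB.

28.60 GB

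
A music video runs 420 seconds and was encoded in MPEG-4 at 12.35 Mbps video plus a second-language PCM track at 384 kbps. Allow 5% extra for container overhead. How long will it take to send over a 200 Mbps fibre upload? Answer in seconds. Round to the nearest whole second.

28 seconds

Audio: 384 kbps = 0.384 Mbps.
Total bitrate: 12.734 Mbps.
File: 12.734 Mbps × 420 s = 5348.3 Mb.
With 5% container overhead: ×1.05. → 5615.7 Mb.
At 200 Mbps: 5615.7 / 200 = 28.1 s ≈ 28.1 seconds.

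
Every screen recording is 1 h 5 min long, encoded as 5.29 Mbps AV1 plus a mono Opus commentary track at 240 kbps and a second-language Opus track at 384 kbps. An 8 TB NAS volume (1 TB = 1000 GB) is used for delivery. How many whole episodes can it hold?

2774

1 h 5 min = 65 min = 3900 s
Audio total: 240 + 384 = 624 kbps = 0.624 Mbps.
Total bitrate: 5.914 Mbps.
Per item: 5.914 Mbps × 3900 s = 23,065 Mb = 2,883 MB.
Capacity: 8 TB = 64,000,000 Mb; 2774.82 items → 2774 complete.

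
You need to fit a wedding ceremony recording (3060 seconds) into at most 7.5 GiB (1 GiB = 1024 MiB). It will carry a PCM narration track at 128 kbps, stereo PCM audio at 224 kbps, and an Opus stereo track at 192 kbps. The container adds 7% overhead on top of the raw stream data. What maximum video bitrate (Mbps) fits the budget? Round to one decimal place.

Budget: 7.5 GiB = 64424.5 Mb.
Stream payload after overhead: 64424.5 / 1.07 = 60209.8 Mb.
Total bitrate budget: 60209.8 Mb / 3060 s = 19.676 Mbps.
Audio total: 128 + 224 + 192 = 544 kbps = 0.544 Mbps.
Video: 19.676 − 0.544 = 19.132 Mbps.

19.1 Mbps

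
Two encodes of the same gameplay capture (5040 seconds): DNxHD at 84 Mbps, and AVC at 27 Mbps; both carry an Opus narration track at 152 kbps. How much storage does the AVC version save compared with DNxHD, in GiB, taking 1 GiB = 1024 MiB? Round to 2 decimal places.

Audio: 152 kbps = 0.152 Mbps.
DNxHD: 84.152 Mbps × 5040 s = 424126.1 Mb = 49.375 GiB.
AVC: 27.152 Mbps × 5040 s = 136846.1 Mb = 15.931 GiB.
Saving: 49.375 − 15.931 = 33.444 GiB.

33.44 GiB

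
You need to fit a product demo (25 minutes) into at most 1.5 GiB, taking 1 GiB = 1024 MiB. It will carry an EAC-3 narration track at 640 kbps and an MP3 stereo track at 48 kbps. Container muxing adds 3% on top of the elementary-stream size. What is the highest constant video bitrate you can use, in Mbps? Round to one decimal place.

7.7 Mbps

Budget: 1.5 GiB = 12884.9 Mb.
Stream payload after overhead: 12884.9 / 1.03 = 12509.6 Mb.
25 min = 1500 s
Total bitrate budget: 12509.6 Mb / 1500 s = 8.340 Mbps.
Audio total: 640 + 48 = 688 kbps = 0.688 Mbps.
Video: 8.340 − 0.688 = 7.652 Mbps.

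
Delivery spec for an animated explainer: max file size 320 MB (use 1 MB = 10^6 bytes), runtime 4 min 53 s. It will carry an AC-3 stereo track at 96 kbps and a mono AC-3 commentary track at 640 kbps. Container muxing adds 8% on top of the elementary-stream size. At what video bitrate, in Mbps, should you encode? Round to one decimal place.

7.4 Mbps

Budget: 320 MB = 2560.0 Mb.
Stream payload after overhead: 2560.0 / 1.08 = 2370.4 Mb.
4 min 53 s = 293 s
Total bitrate budget: 2370.4 Mb / 293 s = 8.090 Mbps.
Audio total: 96 + 640 = 736 kbps = 0.736 Mbps.
Video: 8.090 − 0.736 = 7.354 Mbps.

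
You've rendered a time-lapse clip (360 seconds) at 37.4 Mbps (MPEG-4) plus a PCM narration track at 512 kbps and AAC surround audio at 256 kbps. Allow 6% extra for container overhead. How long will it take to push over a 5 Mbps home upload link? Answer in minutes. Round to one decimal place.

48.5 minutes

Audio total: 512 + 256 = 768 kbps = 0.768 Mbps.
Total bitrate: 38.168 Mbps.
File: 38.168 Mbps × 360 s = 13740.5 Mb.
With 6% container overhead: ×1.06. → 14564.9 Mb.
At 5 Mbps: 14564.9 / 5 = 2913.0 s ≈ 48.5 minutes.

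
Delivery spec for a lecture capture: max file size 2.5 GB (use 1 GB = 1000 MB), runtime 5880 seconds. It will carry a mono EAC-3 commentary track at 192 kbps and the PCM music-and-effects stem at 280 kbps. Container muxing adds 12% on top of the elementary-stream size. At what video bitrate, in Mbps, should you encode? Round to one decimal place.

2.6 Mbps

Budget: 2.5 GB = 20000.0 Mb.
Stream payload after overhead: 20000.0 / 1.12 = 17857.1 Mb.
Total bitrate budget: 17857.1 Mb / 5880 s = 3.037 Mbps.
Audio total: 192 + 280 = 472 kbps = 0.472 Mbps.
Video: 3.037 − 0.472 = 2.565 Mbps.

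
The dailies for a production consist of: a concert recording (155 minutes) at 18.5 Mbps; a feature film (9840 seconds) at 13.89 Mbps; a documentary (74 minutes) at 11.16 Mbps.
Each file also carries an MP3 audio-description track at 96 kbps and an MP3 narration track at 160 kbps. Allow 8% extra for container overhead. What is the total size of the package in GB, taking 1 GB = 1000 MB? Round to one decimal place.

49.2 GB

Audio total: 96 + 160 = 256 kbps = 0.256 Mbps.
concert recording: 18.756 Mbps × 9300 s × 1.08 = 188385.3 Mb
feature film: 14.146 Mbps × 9840 s × 1.08 = 150332.4 Mb
documentary: 11.416 Mbps × 4440 s × 1.08 = 54742.0 Mb
Total: 393459.6 Mb = 49182.5 MB.
= 49.18 GB.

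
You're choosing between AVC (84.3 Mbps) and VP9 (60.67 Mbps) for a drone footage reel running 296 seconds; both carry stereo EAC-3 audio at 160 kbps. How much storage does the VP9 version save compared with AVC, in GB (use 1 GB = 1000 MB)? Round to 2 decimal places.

0.87 GB

Audio: 160 kbps = 0.160 Mbps.
AVC: 84.460 Mbps × 296 s = 25000.2 Mb = 3.125 GB.
VP9: 60.830 Mbps × 296 s = 18005.7 Mb = 2.251 GB.
Saving: 3.125 − 2.251 = 0.874 GB.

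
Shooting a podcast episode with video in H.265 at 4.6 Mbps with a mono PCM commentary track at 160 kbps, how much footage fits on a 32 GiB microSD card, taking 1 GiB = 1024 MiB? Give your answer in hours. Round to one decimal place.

16.0 hours

Audio: 160 kbps = 0.160 Mbps.
Total bitrate: 4.6 + 0.160 = 4.760 Mbps.
Capacity: 32 GiB = 274,878 Mb.
Recording time: 274,878 / 4.760 = 57,747 s ≈ 16.0 hours.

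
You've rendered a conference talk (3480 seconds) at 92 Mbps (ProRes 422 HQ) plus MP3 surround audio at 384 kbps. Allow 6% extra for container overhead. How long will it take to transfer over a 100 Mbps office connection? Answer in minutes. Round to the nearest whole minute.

Audio: 384 kbps = 0.384 Mbps.
Total bitrate: 92.384 Mbps.
File: 92.384 Mbps × 3480 s = 321496.3 Mb.
With 6% container overhead: ×1.06. → 340786.1 Mb.
At 100 Mbps: 340786.1 / 100 = 3407.9 s ≈ 56.8 minutes.

57 minutes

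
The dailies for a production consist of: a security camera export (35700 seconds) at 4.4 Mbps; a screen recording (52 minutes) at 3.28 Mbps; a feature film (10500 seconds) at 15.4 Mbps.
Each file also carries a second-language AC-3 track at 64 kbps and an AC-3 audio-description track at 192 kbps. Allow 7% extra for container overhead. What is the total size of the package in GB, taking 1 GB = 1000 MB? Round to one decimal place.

Audio total: 64 + 192 = 256 kbps = 0.256 Mbps.
security camera export: 4.656 Mbps × 35700 s × 1.07 = 177854.5 Mb
screen recording: 3.536 Mbps × 3120 s × 1.07 = 11804.6 Mb
feature film: 15.656 Mbps × 10500 s × 1.07 = 175895.2 Mb
Total: 365554.3 Mb = 45694.3 MB.
= 45.69 GB.

45.7 GB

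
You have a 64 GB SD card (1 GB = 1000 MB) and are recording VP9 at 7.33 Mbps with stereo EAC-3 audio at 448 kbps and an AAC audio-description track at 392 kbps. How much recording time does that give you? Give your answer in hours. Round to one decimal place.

17.4 hours

Audio total: 448 + 392 = 840 kbps = 0.840 Mbps.
Total bitrate: 7.33 + 0.840 = 8.170 Mbps.
Capacity: 64 GB = 512,000 Mb.
Recording time: 512,000 / 8.170 = 62,668 s ≈ 17.4 hours.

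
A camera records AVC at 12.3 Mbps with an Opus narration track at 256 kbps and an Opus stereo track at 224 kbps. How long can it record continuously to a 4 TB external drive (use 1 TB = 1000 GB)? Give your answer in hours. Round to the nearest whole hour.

Audio total: 256 + 224 = 480 kbps = 0.480 Mbps.
Total bitrate: 12.3 + 0.480 = 12.780 Mbps.
Capacity: 4 TB = 32,000,000 Mb.
Recording time: 32,000,000 / 12.780 = 2,503,912 s ≈ 696 hours.

696 hours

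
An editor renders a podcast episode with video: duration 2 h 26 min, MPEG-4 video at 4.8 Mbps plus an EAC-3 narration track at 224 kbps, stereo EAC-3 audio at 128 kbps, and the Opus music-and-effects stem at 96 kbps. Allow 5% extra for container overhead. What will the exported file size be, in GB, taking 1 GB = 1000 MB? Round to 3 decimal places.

2 h 26 min = 146 min = 8760 s
Audio total: 224 + 128 + 96 = 448 kbps = 0.448 Mbps.
Total bitrate: 4.8 + 0.448 = 5.248 Mbps.
Stream data: 5.248 Mbps × 8760 s = 45972.5 Mb.
With 5% container overhead: ×1.05.
48,271 Mb ÷ 8 = 6,034 MB → 6.034 GB.

6.034 GB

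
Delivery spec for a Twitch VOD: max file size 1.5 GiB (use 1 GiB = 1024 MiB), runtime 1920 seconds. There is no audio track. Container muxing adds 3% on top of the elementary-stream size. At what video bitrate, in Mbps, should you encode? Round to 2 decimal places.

Budget: 1.5 GiB = 12884.9 Mb.
Stream payload after overhead: 12884.9 / 1.03 = 12509.6 Mb.
Total bitrate budget: 12509.6 Mb / 1920 s = 6.515 Mbps.

6.52 Mbps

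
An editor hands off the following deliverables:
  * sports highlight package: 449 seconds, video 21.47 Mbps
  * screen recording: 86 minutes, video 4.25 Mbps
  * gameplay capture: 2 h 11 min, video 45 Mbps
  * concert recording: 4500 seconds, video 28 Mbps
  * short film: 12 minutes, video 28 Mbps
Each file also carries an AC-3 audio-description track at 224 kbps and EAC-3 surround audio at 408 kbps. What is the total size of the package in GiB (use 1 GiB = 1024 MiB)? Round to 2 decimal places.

63.24 GiB

Audio total: 224 + 408 = 632 kbps = 0.632 Mbps.
sports highlight package: 22.102 Mbps × 449 s = 9923.8 Mb
screen recording: 4.882 Mbps × 5160 s = 25191.1 Mb
gameplay capture: 45.632 Mbps × 7860 s = 358667.5 Mb
concert recording: 28.632 Mbps × 4500 s = 128844.0 Mb
short film: 28.632 Mbps × 720 s = 20615.0 Mb
Total: 543241.5 Mb = 67905.2 MB.
= 63.24 GiB.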